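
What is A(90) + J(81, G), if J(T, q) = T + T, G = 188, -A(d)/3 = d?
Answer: -108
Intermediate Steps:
A(d) = -3*d
J(T, q) = 2*T
A(90) + J(81, G) = -3*90 + 2*81 = -270 + 162 = -108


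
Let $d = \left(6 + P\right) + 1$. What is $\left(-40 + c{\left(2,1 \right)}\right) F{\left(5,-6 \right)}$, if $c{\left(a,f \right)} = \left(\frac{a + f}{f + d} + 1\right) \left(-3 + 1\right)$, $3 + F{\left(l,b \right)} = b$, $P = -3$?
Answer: $\frac{1944}{5} \approx 388.8$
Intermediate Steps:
$F{\left(l,b \right)} = -3 + b$
$d = 4$ ($d = \left(6 - 3\right) + 1 = 3 + 1 = 4$)
$c{\left(a,f \right)} = -2 - \frac{2 \left(a + f\right)}{4 + f}$ ($c{\left(a,f \right)} = \left(\frac{a + f}{f + 4} + 1\right) \left(-3 + 1\right) = \left(\frac{a + f}{4 + f} + 1\right) \left(-2\right) = \left(1 + \frac{a + f}{4 + f}\right) \left(-2\right) = -2 - \frac{2 \left(a + f\right)}{4 + f}$)
$\left(-40 + c{\left(2,1 \right)}\right) F{\left(5,-6 \right)} = \left(-40 + \frac{2 \left(-4 - 2 - 2\right)}{4 + 1}\right) \left(-3 - 6\right) = \left(-40 + \frac{2 \left(-4 - 2 - 2\right)}{5}\right) \left(-9\right) = \left(-40 + 2 \cdot \frac{1}{5} \left(-8\right)\right) \left(-9\right) = \left(-40 - \frac{16}{5}\right) \left(-9\right) = \left(- \frac{216}{5}\right) \left(-9\right) = \frac{1944}{5}$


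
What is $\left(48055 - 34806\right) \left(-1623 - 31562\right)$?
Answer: $-439668065$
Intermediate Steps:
$\left(48055 - 34806\right) \left(-1623 - 31562\right) = 13249 \left(-33185\right) = -439668065$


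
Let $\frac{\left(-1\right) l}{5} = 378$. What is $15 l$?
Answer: $-28350$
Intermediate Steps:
$l = -1890$ ($l = \left(-5\right) 378 = -1890$)
$15 l = 15 \left(-1890\right) = -28350$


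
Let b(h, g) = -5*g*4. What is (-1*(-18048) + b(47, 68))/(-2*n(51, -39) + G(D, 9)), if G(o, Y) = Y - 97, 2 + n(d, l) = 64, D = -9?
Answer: -4172/53 ≈ -78.717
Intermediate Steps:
n(d, l) = 62 (n(d, l) = -2 + 64 = 62)
G(o, Y) = -97 + Y
b(h, g) = -20*g
(-1*(-18048) + b(47, 68))/(-2*n(51, -39) + G(D, 9)) = (-1*(-18048) - 20*68)/(-2*62 + (-97 + 9)) = (18048 - 1360)/(-124 - 88) = 16688/(-212) = 16688*(-1/212) = -4172/53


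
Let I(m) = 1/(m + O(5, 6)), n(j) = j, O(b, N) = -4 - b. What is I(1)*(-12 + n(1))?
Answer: 11/8 ≈ 1.3750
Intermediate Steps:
I(m) = 1/(-9 + m) (I(m) = 1/(m + (-4 - 1*5)) = 1/(m + (-4 - 5)) = 1/(m - 9) = 1/(-9 + m))
I(1)*(-12 + n(1)) = (-12 + 1)/(-9 + 1) = -11/(-8) = -⅛*(-11) = 11/8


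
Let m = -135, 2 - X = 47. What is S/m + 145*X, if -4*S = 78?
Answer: -587237/90 ≈ -6524.9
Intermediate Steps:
X = -45 (X = 2 - 1*47 = 2 - 47 = -45)
S = -39/2 (S = -¼*78 = -39/2 ≈ -19.500)
S/m + 145*X = -39/2/(-135) + 145*(-45) = -39/2*(-1/135) - 6525 = 13/90 - 6525 = -587237/90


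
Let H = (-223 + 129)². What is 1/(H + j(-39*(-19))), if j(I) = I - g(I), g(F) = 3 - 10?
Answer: 1/9584 ≈ 0.00010434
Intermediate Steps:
g(F) = -7
j(I) = 7 + I (j(I) = I - 1*(-7) = I + 7 = 7 + I)
H = 8836 (H = (-94)² = 8836)
1/(H + j(-39*(-19))) = 1/(8836 + (7 - 39*(-19))) = 1/(8836 + (7 + 741)) = 1/(8836 + 748) = 1/9584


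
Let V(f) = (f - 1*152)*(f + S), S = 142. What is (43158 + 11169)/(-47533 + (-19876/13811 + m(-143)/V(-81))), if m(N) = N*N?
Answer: -10664158829961/9331090470746 ≈ -1.1429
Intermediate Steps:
V(f) = (-152 + f)*(142 + f) (V(f) = (f - 1*152)*(f + 142) = (f - 152)*(142 + f) = (-152 + f)*(142 + f))
m(N) = N²
(43158 + 11169)/(-47533 + (-19876/13811 + m(-143)/V(-81))) = (43158 + 11169)/(-47533 + (-19876/13811 + (-143)²/(-21584 + (-81)² - 10*(-81)))) = 54327/(-47533 + (-19876*1/13811 + 20449/(-21584 + 6561 + 810))) = 54327/(-47533 + (-19876/13811 + 20449/(-14213))) = 54327/(-47533 + (-19876/13811 + 20449*(-1/14213))) = 54327/(-47533 + (-19876/13811 - 20449/14213)) = 54327/(-47533 - 564918727/196295743) = 54327/(-9331090470746/196295743) = 54327*(-196295743/9331090470746) = -10664158829961/9331090470746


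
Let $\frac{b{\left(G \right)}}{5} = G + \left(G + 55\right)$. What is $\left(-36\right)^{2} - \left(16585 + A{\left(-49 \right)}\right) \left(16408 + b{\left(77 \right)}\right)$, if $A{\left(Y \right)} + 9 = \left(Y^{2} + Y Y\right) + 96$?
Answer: $-374784426$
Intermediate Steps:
$A{\left(Y \right)} = 87 + 2 Y^{2}$ ($A{\left(Y \right)} = -9 + \left(\left(Y^{2} + Y Y\right) + 96\right) = -9 + \left(\left(Y^{2} + Y^{2}\right) + 96\right) = -9 + \left(2 Y^{2} + 96\right) = -9 + \left(96 + 2 Y^{2}\right) = 87 + 2 Y^{2}$)
$b{\left(G \right)} = 275 + 10 G$ ($b{\left(G \right)} = 5 \left(G + \left(G + 55\right)\right) = 5 \left(G + \left(55 + G\right)\right) = 5 \left(55 + 2 G\right) = 275 + 10 G$)
$\left(-36\right)^{2} - \left(16585 + A{\left(-49 \right)}\right) \left(16408 + b{\left(77 \right)}\right) = \left(-36\right)^{2} - \left(16585 + \left(87 + 2 \left(-49\right)^{2}\right)\right) \left(16408 + \left(275 + 10 \cdot 77\right)\right) = 1296 - \left(16585 + \left(87 + 2 \cdot 2401\right)\right) \left(16408 + \left(275 + 770\right)\right) = 1296 - \left(16585 + \left(87 + 4802\right)\right) \left(16408 + 1045\right) = 1296 - \left(16585 + 4889\right) 17453 = 1296 - 21474 \cdot 17453 = 1296 - 374785722 = -374784426$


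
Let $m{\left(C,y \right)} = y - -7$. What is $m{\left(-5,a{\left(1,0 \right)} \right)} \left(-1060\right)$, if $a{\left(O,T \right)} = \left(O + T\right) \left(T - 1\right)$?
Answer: $-6360$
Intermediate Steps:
$a{\left(O,T \right)} = \left(-1 + T\right) \left(O + T\right)$ ($a{\left(O,T \right)} = \left(O + T\right) \left(-1 + T\right) = \left(-1 + T\right) \left(O + T\right)$)
$m{\left(C,y \right)} = 7 + y$ ($m{\left(C,y \right)} = y + 7 = 7 + y$)
$m{\left(-5,a{\left(1,0 \right)} \right)} \left(-1060\right) = \left(7 + \left(0^{2} - 1 - 0 + 1 \cdot 0\right)\right) \left(-1060\right) = \left(7 + \left(0 - 1 + 0 + 0\right)\right) \left(-1060\right) = \left(7 - 1\right) \left(-1060\right) = 6 \left(-1060\right) = -6360$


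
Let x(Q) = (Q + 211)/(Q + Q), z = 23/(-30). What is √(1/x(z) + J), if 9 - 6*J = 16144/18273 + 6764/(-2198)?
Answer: √2433615145852261851466/36187812654 ≈ 1.3632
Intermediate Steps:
z = -23/30 (z = 23*(-1/30) = -23/30 ≈ -0.76667)
x(Q) = (211 + Q)/(2*Q) (x(Q) = (211 + Q)/((2*Q)) = (211 + Q)*(1/(2*Q)) = (211 + Q)/(2*Q))
J = 224795273/120492162 (J = 3/2 - (16144/18273 + 6764/(-2198))/6 = 3/2 - (16144*(1/18273) + 6764*(-1/2198))/6 = 3/2 - (16144/18273 - 3382/1099)/6 = 3/2 - ⅙*(-44057030/20082027) = 3/2 + 22028515/60246081 = 224795273/120492162 ≈ 1.8656)
√(1/x(z) + J) = √(1/((211 - 23/30)/(2*(-23/30))) + 224795273/120492162) = √(1/((½)*(-30/23)*(6307/30)) + 224795273/120492162) = √(1/(-6307/46) + 224795273/120492162) = √(-46/6307 + 224795273/120492162) = √(201748735337/108563437962) = √2433615145852261851466/36187812654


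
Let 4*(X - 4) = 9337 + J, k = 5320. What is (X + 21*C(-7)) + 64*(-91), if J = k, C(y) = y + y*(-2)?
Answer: -8035/4 ≈ -2008.8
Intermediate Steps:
C(y) = -y (C(y) = y - 2*y = -y)
J = 5320
X = 14673/4 (X = 4 + (9337 + 5320)/4 = 4 + (¼)*14657 = 4 + 14657/4 = 14673/4 ≈ 3668.3)
(X + 21*C(-7)) + 64*(-91) = (14673/4 + 21*(-1*(-7))) + 64*(-91) = (14673/4 + 21*7) - 5824 = (14673/4 + 147) - 5824 = 15261/4 - 5824 = -8035/4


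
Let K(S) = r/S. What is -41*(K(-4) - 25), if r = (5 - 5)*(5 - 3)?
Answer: 1025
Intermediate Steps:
r = 0 (r = 0*2 = 0)
K(S) = 0 (K(S) = 0/S = 0)
-41*(K(-4) - 25) = -41*(0 - 25) = -41*(-25) = 1025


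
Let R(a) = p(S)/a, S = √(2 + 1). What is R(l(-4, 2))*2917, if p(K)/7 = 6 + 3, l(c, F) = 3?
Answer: 61257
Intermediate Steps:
S = √3 ≈ 1.7320
p(K) = 63 (p(K) = 7*(6 + 3) = 7*9 = 63)
R(a) = 63/a
R(l(-4, 2))*2917 = (63/3)*2917 = (63*(⅓))*2917 = 21*2917 = 61257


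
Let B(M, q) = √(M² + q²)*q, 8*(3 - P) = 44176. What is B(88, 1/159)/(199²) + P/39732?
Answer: -5519/39732 + √195776065/1001152881 ≈ -0.13889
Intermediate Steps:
P = -5519 (P = 3 - ⅛*44176 = 3 - 5522 = -5519)
B(M, q) = q*√(M² + q²)
B(88, 1/159)/(199²) + P/39732 = (√(88² + (1/159)²)/159)/(199²) - 5519/39732 = (√(7744 + (1/159)²)/159)/39601 - 5519*1/39732 = (√(7744 + 1/25281)/159)*(1/39601) - 5519/39732 = (√(195776065/25281)/159)*(1/39601) - 5519/39732 = ((√195776065/159)/159)*(1/39601) - 5519/39732 = (√195776065/25281)*(1/39601) - 5519/39732 = √195776065/1001152881 - 5519/39732 = -5519/39732 + √195776065/1001152881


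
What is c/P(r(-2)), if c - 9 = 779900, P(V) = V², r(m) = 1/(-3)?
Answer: 7019181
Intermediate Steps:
r(m) = -⅓
c = 779909 (c = 9 + 779900 = 779909)
c/P(r(-2)) = 779909/((-⅓)²) = 779909/(⅑) = 779909*9 = 7019181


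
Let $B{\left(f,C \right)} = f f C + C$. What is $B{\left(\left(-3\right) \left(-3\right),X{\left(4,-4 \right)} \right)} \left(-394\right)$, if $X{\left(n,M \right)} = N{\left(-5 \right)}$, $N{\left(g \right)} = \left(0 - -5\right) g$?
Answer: $807700$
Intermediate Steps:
$N{\left(g \right)} = 5 g$ ($N{\left(g \right)} = \left(0 + 5\right) g = 5 g$)
$X{\left(n,M \right)} = -25$ ($X{\left(n,M \right)} = 5 \left(-5\right) = -25$)
$B{\left(f,C \right)} = C + C f^{2}$ ($B{\left(f,C \right)} = f^{2} C + C = C f^{2} + C = C + C f^{2}$)
$B{\left(\left(-3\right) \left(-3\right),X{\left(4,-4 \right)} \right)} \left(-394\right) = - 25 \left(1 + \left(\left(-3\right) \left(-3\right)\right)^{2}\right) \left(-394\right) = - 25 \left(1 + 9^{2}\right) \left(-394\right) = - 25 \left(1 + 81\right) \left(-394\right) = \left(-25\right) 82 \left(-394\right) = \left(-2050\right) \left(-394\right) = 807700$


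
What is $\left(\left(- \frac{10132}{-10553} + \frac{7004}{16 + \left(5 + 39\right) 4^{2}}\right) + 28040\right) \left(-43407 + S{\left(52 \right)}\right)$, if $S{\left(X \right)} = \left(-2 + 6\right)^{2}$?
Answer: $- \frac{2312020168341233}{1899540} \approx -1.2171 \cdot 10^{9}$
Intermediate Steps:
$S{\left(X \right)} = 16$ ($S{\left(X \right)} = 4^{2} = 16$)
$\left(\left(- \frac{10132}{-10553} + \frac{7004}{16 + \left(5 + 39\right) 4^{2}}\right) + 28040\right) \left(-43407 + S{\left(52 \right)}\right) = \left(\left(- \frac{10132}{-10553} + \frac{7004}{16 + \left(5 + 39\right) 4^{2}}\right) + 28040\right) \left(-43407 + 16\right) = \left(\left(\left(-10132\right) \left(- \frac{1}{10553}\right) + \frac{7004}{16 + 44 \cdot 16}\right) + 28040\right) \left(-43391\right) = \left(\left(\frac{10132}{10553} + \frac{7004}{16 + 704}\right) + 28040\right) \left(-43391\right) = \left(\left(\frac{10132}{10553} + \frac{7004}{720}\right) + 28040\right) \left(-43391\right) = \left(\left(\frac{10132}{10553} + 7004 \cdot \frac{1}{720}\right) + 28040\right) \left(-43391\right) = \left(\left(\frac{10132}{10553} + \frac{1751}{180}\right) + 28040\right) \left(-43391\right) = \left(\frac{20302063}{1899540} + 28040\right) \left(-43391\right) = \frac{53283403663}{1899540} \left(-43391\right) = - \frac{2312020168341233}{1899540}$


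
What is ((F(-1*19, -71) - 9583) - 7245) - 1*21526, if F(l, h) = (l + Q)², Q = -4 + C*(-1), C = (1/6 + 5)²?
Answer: -46506263/1296 ≈ -35884.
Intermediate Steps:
C = 961/36 (C = (⅙ + 5)² = (31/6)² = 961/36 ≈ 26.694)
Q = -1105/36 (Q = -4 + (961/36)*(-1) = -4 - 961/36 = -1105/36 ≈ -30.694)
F(l, h) = (-1105/36 + l)² (F(l, h) = (l - 1105/36)² = (-1105/36 + l)²)
((F(-1*19, -71) - 9583) - 7245) - 1*21526 = (((-1105 + 36*(-1*19))²/1296 - 9583) - 7245) - 1*21526 = (((-1105 + 36*(-19))²/1296 - 9583) - 7245) - 21526 = (((-1105 - 684)²/1296 - 9583) - 7245) - 21526 = (((1/1296)*(-1789)² - 9583) - 7245) - 21526 = (((1/1296)*3200521 - 9583) - 7245) - 21526 = ((3200521/1296 - 9583) - 7245) - 21526 = (-9219047/1296 - 7245) - 21526 = -18608567/1296 - 21526 = -46506263/1296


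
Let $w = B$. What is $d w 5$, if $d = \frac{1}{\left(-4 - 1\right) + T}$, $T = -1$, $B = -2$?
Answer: $\frac{5}{3} \approx 1.6667$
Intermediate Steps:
$w = -2$
$d = - \frac{1}{6}$ ($d = \frac{1}{\left(-4 - 1\right) - 1} = \frac{1}{-5 - 1} = \frac{1}{-6} = - \frac{1}{6} \approx -0.16667$)
$d w 5 = \left(- \frac{1}{6}\right) \left(-2\right) 5 = \frac{1}{3} \cdot 5 = \frac{5}{3}$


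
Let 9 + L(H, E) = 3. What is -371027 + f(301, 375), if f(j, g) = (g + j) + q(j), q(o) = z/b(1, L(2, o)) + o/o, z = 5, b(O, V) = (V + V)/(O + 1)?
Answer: -2222105/6 ≈ -3.7035e+5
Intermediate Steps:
L(H, E) = -6 (L(H, E) = -9 + 3 = -6)
b(O, V) = 2*V/(1 + O) (b(O, V) = (2*V)/(1 + O) = 2*V/(1 + O))
q(o) = ⅙ (q(o) = 5/((2*(-6)/(1 + 1))) + o/o = 5/((2*(-6)/2)) + 1 = 5/((2*(-6)*(½))) + 1 = 5/(-6) + 1 = 5*(-⅙) + 1 = -⅚ + 1 = ⅙)
f(j, g) = ⅙ + g + j (f(j, g) = (g + j) + ⅙ = ⅙ + g + j)
-371027 + f(301, 375) = -371027 + (⅙ + 375 + 301) = -371027 + 4057/6 = -2222105/6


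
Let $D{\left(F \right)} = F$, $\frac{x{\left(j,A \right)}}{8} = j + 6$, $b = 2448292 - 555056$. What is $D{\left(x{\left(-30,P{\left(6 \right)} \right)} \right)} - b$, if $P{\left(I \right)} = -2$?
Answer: $-1893428$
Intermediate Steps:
$b = 1893236$
$x{\left(j,A \right)} = 48 + 8 j$ ($x{\left(j,A \right)} = 8 \left(j + 6\right) = 8 \left(6 + j\right) = 48 + 8 j$)
$D{\left(x{\left(-30,P{\left(6 \right)} \right)} \right)} - b = \left(48 + 8 \left(-30\right)\right) - 1893236 = \left(48 - 240\right) - 1893236 = -192 - 1893236 = -1893428$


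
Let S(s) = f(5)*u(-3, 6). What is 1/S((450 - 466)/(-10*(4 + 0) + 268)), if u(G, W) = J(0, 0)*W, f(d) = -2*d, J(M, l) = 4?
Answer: -1/240 ≈ -0.0041667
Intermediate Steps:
u(G, W) = 4*W
S(s) = -240 (S(s) = (-2*5)*(4*6) = -10*24 = -240)
1/S((450 - 466)/(-10*(4 + 0) + 268)) = 1/(-240) = -1/240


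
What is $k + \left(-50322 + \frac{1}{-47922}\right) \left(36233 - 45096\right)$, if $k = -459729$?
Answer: $\frac{21351367100617}{47922} \approx 4.4554 \cdot 10^{8}$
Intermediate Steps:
$k + \left(-50322 + \frac{1}{-47922}\right) \left(36233 - 45096\right) = -459729 + \left(-50322 + \frac{1}{-47922}\right) \left(36233 - 45096\right) = -459729 + \left(-50322 - \frac{1}{47922}\right) \left(-8863\right) = -459729 - - \frac{21373398233755}{47922} = -459729 + \frac{21373398233755}{47922} = \frac{21351367100617}{47922}$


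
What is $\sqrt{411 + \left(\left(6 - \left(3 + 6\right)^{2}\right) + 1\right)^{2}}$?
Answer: $29 \sqrt{7} \approx 76.727$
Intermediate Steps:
$\sqrt{411 + \left(\left(6 - \left(3 + 6\right)^{2}\right) + 1\right)^{2}} = \sqrt{411 + \left(\left(6 - 9^{2}\right) + 1\right)^{2}} = \sqrt{411 + \left(\left(6 - 81\right) + 1\right)^{2}} = \sqrt{411 + \left(-75 + 1\right)^{2}} = \sqrt{411 + \left(-74\right)^{2}} = \sqrt{411 + 5476} = \sqrt{5887} = 29 \sqrt{7}$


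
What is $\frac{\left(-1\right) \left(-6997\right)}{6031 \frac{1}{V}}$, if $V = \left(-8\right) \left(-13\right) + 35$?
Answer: $\frac{972583}{6031} \approx 161.26$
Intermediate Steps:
$V = 139$ ($V = 104 + 35 = 139$)
$\frac{\left(-1\right) \left(-6997\right)}{6031 \frac{1}{V}} = \frac{\left(-1\right) \left(-6997\right)}{6031 \cdot \frac{1}{139}} = \frac{6997}{6031 \cdot \frac{1}{139}} = \frac{6997}{\frac{6031}{139}} = 6997 \cdot \frac{139}{6031} = \frac{972583}{6031}$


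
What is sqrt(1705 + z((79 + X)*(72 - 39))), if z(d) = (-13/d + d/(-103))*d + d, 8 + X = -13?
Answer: I*sqrt(339073734)/103 ≈ 178.78*I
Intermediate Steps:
X = -21 (X = -8 - 13 = -21)
z(d) = d + d*(-13/d - d/103) (z(d) = (-13/d + d*(-1/103))*d + d = (-13/d - d/103)*d + d = d*(-13/d - d/103) + d = d + d*(-13/d - d/103))
sqrt(1705 + z((79 + X)*(72 - 39))) = sqrt(1705 + (-13 + (79 - 21)*(72 - 39) - (72 - 39)**2*(79 - 21)**2/103)) = sqrt(1705 + (-13 + 58*33 - (58*33)**2/103)) = sqrt(1705 + (-13 + 1914 - 1/103*1914**2)) = sqrt(1705 + (-13 + 1914 - 1/103*3663396)) = sqrt(1705 + (-13 + 1914 - 3663396/103)) = sqrt(1705 - 3467593/103) = sqrt(-3291978/103) = I*sqrt(339073734)/103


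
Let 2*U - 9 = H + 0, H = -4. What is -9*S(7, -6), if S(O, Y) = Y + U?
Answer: 63/2 ≈ 31.500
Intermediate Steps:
U = 5/2 (U = 9/2 + (-4 + 0)/2 = 9/2 + (½)*(-4) = 9/2 - 2 = 5/2 ≈ 2.5000)
S(O, Y) = 5/2 + Y (S(O, Y) = Y + 5/2 = 5/2 + Y)
-9*S(7, -6) = -9*(5/2 - 6) = -9*(-7/2) = 63/2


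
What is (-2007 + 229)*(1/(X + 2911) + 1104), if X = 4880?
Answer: -2184721310/1113 ≈ -1.9629e+6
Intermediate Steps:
(-2007 + 229)*(1/(X + 2911) + 1104) = (-2007 + 229)*(1/(4880 + 2911) + 1104) = -1778*(1/7791 + 1104) = -1778*8601265/7791 = -2184721310/1113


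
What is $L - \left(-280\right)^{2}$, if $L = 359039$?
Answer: $280639$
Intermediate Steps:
$L - \left(-280\right)^{2} = 359039 - \left(-280\right)^{2} = 359039 - 78400 = 280639$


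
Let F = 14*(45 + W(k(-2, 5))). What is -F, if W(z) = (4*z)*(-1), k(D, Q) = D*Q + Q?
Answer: -910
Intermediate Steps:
k(D, Q) = Q + D*Q
W(z) = -4*z
F = 910 (F = 14*(45 - 20*(1 - 2)) = 14*(45 - 20*(-1)) = 14*(45 - 4*(-5)) = 14*(45 + 20) = 14*65 = 910)
-F = -1*910 = -910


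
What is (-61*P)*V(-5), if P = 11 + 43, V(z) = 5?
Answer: -16470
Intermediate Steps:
P = 54
(-61*P)*V(-5) = -61*54*5 = -3294*5 = -16470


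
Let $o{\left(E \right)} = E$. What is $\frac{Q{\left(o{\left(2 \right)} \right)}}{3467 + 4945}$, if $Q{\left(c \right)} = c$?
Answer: $\frac{1}{4206} \approx 0.00023776$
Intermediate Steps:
$\frac{Q{\left(o{\left(2 \right)} \right)}}{3467 + 4945} = \frac{2}{3467 + 4945} = \frac{2}{8412} = 2 \cdot \frac{1}{8412} = \frac{1}{4206}$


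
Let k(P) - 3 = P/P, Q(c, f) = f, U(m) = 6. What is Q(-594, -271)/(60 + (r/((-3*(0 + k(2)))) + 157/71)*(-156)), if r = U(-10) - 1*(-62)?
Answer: -19241/42532 ≈ -0.45239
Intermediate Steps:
k(P) = 4 (k(P) = 3 + P/P = 3 + 1 = 4)
r = 68 (r = 6 - 1*(-62) = 6 + 62 = 68)
Q(-594, -271)/(60 + (r/((-3*(0 + k(2)))) + 157/71)*(-156)) = -271/(60 + (68/((-3*(0 + 4))) + 157/71)*(-156)) = -271/(60 + (68/((-3*4)) + 157*(1/71))*(-156)) = -271/(60 + (68/(-12) + 157/71)*(-156)) = -271/(60 + (68*(-1/12) + 157/71)*(-156)) = -271/(60 + (-17/3 + 157/71)*(-156)) = -271/(60 - 736/213*(-156)) = -271/(60 + 38272/71) = -271/42532/71 = -271*71/42532 = -19241/42532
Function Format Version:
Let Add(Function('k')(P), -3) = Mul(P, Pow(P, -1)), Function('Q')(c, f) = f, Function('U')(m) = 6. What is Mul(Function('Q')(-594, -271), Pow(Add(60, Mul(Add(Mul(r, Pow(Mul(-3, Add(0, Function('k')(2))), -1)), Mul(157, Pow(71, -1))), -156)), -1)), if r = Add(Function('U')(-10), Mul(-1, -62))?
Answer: Rational(-19241, 42532) ≈ -0.45239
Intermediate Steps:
Function('k')(P) = 4 (Function('k')(P) = Add(3, Mul(P, Pow(P, -1))) = Add(3, 1) = 4)
r = 68 (r = Add(6, Mul(-1, -62)) = Add(6, 62) = 68)
Mul(Function('Q')(-594, -271), Pow(Add(60, Mul(Add(Mul(r, Pow(Mul(-3, Add(0, Function('k')(2))), -1)), Mul(157, Pow(71, -1))), -156)), -1)) = Mul(-271, Pow(Add(60, Mul(Add(Mul(68, Pow(Mul(-3, Add(0, 4)), -1)), Mul(157, Pow(71, -1))), -156)), -1)) = Mul(-271, Pow(Add(60, Mul(Add(Mul(68, Pow(Mul(-3, 4), -1)), Mul(157, Rational(1, 71))), -156)), -1)) = Mul(-271, Pow(Add(60, Mul(Add(Mul(68, Pow(-12, -1)), Rational(157, 71)), -156)), -1)) = Mul(-271, Pow(Add(60, Mul(Add(Mul(68, Rational(-1, 12)), Rational(157, 71)), -156)), -1)) = Mul(-271, Pow(Add(60, Mul(Add(Rational(-17, 3), Rational(157, 71)), -156)), -1)) = Mul(-271, Pow(Add(60, Mul(Rational(-736, 213), -156)), -1)) = Mul(-271, Pow(Add(60, Rational(38272, 71)), -1)) = Mul(-271, Pow(Rational(42532, 71), -1)) = Mul(-271, Rational(71, 42532)) = Rational(-19241, 42532)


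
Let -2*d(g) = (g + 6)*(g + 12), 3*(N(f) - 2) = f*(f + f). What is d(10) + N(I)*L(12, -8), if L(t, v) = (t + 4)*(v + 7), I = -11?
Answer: -4496/3 ≈ -1498.7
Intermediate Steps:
N(f) = 2 + 2*f²/3 (N(f) = 2 + (f*(f + f))/3 = 2 + (f*(2*f))/3 = 2 + (2*f²)/3 = 2 + 2*f²/3)
L(t, v) = (4 + t)*(7 + v)
d(g) = -(6 + g)*(12 + g)/2 (d(g) = -(g + 6)*(g + 12)/2 = -(6 + g)*(12 + g)/2)
d(10) + N(I)*L(12, -8) = (-36 - 9*10 - ½*10²) + (2 + (⅔)*(-11)²)*(28 + 4*(-8) + 7*12 + 12*(-8)) = (-36 - 90 - ½*100) + (2 + (⅔)*121)*(28 - 32 + 84 - 96) = (-36 - 90 - 50) + (2 + 242/3)*(-16) = -176 + (248/3)*(-16) = -176 - 3968/3 = -4496/3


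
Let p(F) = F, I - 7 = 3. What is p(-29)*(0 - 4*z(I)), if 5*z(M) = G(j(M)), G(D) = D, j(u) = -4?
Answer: -464/5 ≈ -92.800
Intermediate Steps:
I = 10 (I = 7 + 3 = 10)
z(M) = -⅘ (z(M) = (⅕)*(-4) = -⅘)
p(-29)*(0 - 4*z(I)) = -29*(0 - 4*(-⅘)) = -29*(0 + 16/5) = -29*16/5 = -464/5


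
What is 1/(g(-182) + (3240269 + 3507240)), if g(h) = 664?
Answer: 1/6748173 ≈ 1.4819e-7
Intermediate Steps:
1/(g(-182) + (3240269 + 3507240)) = 1/(664 + (3240269 + 3507240)) = 1/(664 + 6747509) = 1/6748173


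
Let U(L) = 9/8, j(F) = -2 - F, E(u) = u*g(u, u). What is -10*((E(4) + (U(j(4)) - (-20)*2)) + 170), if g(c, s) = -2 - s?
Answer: -7485/4 ≈ -1871.3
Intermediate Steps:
E(u) = u*(-2 - u)
U(L) = 9/8 (U(L) = 9*(⅛) = 9/8)
-10*((E(4) + (U(j(4)) - (-20)*2)) + 170) = -10*((-1*4*(2 + 4) + (9/8 - (-20)*2)) + 170) = -10*((-1*4*6 + (9/8 - 1*(-40))) + 170) = -10*((-24 + (9/8 + 40)) + 170) = -10*((-24 + 329/8) + 170) = -10*(137/8 + 170) = -10*1497/8 = -7485/4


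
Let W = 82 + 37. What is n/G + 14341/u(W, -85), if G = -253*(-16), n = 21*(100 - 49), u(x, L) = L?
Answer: -57961333/344080 ≈ -168.45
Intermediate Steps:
W = 119
n = 1071 (n = 21*51 = 1071)
G = 4048
n/G + 14341/u(W, -85) = 1071/4048 + 14341/(-85) = 1071*(1/4048) + 14341*(-1/85) = 1071/4048 - 14341/85 = -57961333/344080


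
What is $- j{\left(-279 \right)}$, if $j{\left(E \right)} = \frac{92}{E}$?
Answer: $\frac{92}{279} \approx 0.32975$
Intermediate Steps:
$- j{\left(-279 \right)} = - \frac{92}{-279} = - \frac{92 \left(-1\right)}{279} = \left(-1\right) \left(- \frac{92}{279}\right) = \frac{92}{279}$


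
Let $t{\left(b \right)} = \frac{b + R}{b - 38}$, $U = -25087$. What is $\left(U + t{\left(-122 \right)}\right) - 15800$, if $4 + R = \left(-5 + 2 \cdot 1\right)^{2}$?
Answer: $- \frac{6541803}{160} \approx -40886.0$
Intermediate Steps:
$R = 5$ ($R = -4 + \left(-5 + 2 \cdot 1\right)^{2} = -4 + \left(-5 + 2\right)^{2} = -4 + \left(-3\right)^{2} = -4 + 9 = 5$)
$t{\left(b \right)} = \frac{5 + b}{-38 + b}$ ($t{\left(b \right)} = \frac{b + 5}{b - 38} = \frac{5 + b}{-38 + b}$)
$\left(U + t{\left(-122 \right)}\right) - 15800 = \left(-25087 + \frac{5 - 122}{-38 - 122}\right) - 15800 = \left(-25087 + \frac{1}{-160} \left(-117\right)\right) - 15800 = \left(-25087 - - \frac{117}{160}\right) - 15800 = \left(-25087 + \frac{117}{160}\right) - 15800 = - \frac{4013803}{160} - 15800 = - \frac{6541803}{160}$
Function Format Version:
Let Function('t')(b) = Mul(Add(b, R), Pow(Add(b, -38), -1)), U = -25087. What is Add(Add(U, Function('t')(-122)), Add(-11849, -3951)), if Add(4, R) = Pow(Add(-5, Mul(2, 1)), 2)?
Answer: Rational(-6541803, 160) ≈ -40886.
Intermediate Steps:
R = 5 (R = Add(-4, Pow(Add(-5, Mul(2, 1)), 2)) = Add(-4, Pow(Add(-5, 2), 2)) = Add(-4, Pow(-3, 2)) = Add(-4, 9) = 5)
Function('t')(b) = Mul(Pow(Add(-38, b), -1), Add(5, b)) (Function('t')(b) = Mul(Add(b, 5), Pow(Add(b, -38), -1)) = Mul(Add(5, b), Pow(Add(-38, b), -1)) = Mul(Pow(Add(-38, b), -1), Add(5, b)))
Add(Add(U, Function('t')(-122)), Add(-11849, -3951)) = Add(Add(-25087, Mul(Pow(Add(-38, -122), -1), Add(5, -122))), Add(-11849, -3951)) = Add(Add(-25087, Mul(Pow(-160, -1), -117)), -15800) = Add(Add(-25087, Mul(Rational(-1, 160), -117)), -15800) = Add(Add(-25087, Rational(117, 160)), -15800) = Add(Rational(-4013803, 160), -15800) = Rational(-6541803, 160)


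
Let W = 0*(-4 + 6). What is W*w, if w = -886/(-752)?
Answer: 0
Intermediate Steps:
W = 0 (W = 0*2 = 0)
w = 443/376 (w = -886*(-1/752) = 443/376 ≈ 1.1782)
W*w = 0*(443/376) = 0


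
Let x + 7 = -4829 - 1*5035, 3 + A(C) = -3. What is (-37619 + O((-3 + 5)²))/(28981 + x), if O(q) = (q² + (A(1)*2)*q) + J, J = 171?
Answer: -3748/1911 ≈ -1.9613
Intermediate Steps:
A(C) = -6 (A(C) = -3 - 3 = -6)
x = -9871 (x = -7 + (-4829 - 1*5035) = -7 + (-4829 - 5035) = -7 - 9864 = -9871)
O(q) = 171 + q² - 12*q (O(q) = (q² + (-6*2)*q) + 171 = (q² - 12*q) + 171 = 171 + q² - 12*q)
(-37619 + O((-3 + 5)²))/(28981 + x) = (-37619 + (171 + ((-3 + 5)²)² - 12*(-3 + 5)²))/(28981 - 9871) = (-37619 + (171 + (2²)² - 12*2²))/19110 = (-37619 + (171 + 4² - 12*4))*(1/19110) = (-37619 + (171 + 16 - 48))*(1/19110) = (-37619 + 139)*(1/19110) = -37480*1/19110 = -3748/1911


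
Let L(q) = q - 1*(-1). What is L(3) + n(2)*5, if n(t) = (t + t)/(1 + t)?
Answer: 32/3 ≈ 10.667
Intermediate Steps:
L(q) = 1 + q (L(q) = q + 1 = 1 + q)
n(t) = 2*t/(1 + t) (n(t) = (2*t)/(1 + t) = 2*t/(1 + t))
L(3) + n(2)*5 = (1 + 3) + (2*2/(1 + 2))*5 = 4 + (2*2/3)*5 = 4 + (2*2*(1/3))*5 = 4 + (4/3)*5 = 4 + 20/3 = 32/3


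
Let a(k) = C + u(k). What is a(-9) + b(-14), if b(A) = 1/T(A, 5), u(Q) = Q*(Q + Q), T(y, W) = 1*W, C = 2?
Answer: 821/5 ≈ 164.20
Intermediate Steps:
T(y, W) = W
u(Q) = 2*Q² (u(Q) = Q*(2*Q) = 2*Q²)
a(k) = 2 + 2*k²
b(A) = ⅕ (b(A) = 1/5 = ⅕)
a(-9) + b(-14) = (2 + 2*(-9)²) + ⅕ = (2 + 2*81) + ⅕ = (2 + 162) + ⅕ = 164 + ⅕ = 821/5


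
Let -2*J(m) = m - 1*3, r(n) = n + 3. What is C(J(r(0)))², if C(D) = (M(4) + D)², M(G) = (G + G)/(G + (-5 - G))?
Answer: 4096/625 ≈ 6.5536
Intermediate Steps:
r(n) = 3 + n
J(m) = 3/2 - m/2 (J(m) = -(m - 1*3)/2 = -(m - 3)/2 = -(-3 + m)/2 = 3/2 - m/2)
M(G) = -2*G/5 (M(G) = (2*G)/(-5) = (2*G)*(-⅕) = -2*G/5)
C(D) = (-8/5 + D)² (C(D) = (-⅖*4 + D)² = (-8/5 + D)²)
C(J(r(0)))² = ((-8 + 5*(3/2 - (3 + 0)/2))²/25)² = ((-8 + 5*(3/2 - ½*3))²/25)² = ((-8 + 5*(3/2 - 3/2))²/25)² = ((-8 + 5*0)²/25)² = ((-8 + 0)²/25)² = ((1/25)*(-8)²)² = ((1/25)*64)² = (64/25)² = 4096/625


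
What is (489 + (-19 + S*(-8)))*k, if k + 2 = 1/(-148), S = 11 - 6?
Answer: -63855/74 ≈ -862.91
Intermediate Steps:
S = 5
k = -297/148 (k = -2 + 1/(-148) = -2 - 1/148 = -297/148 ≈ -2.0068)
(489 + (-19 + S*(-8)))*k = (489 + (-19 + 5*(-8)))*(-297/148) = (489 + (-19 - 40))*(-297/148) = (489 - 59)*(-297/148) = 430*(-297/148) = -63855/74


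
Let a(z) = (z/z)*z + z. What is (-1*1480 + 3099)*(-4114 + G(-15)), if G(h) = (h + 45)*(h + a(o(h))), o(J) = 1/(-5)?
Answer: -7408544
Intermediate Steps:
o(J) = -⅕
a(z) = 2*z (a(z) = 1*z + z = z + z = 2*z)
G(h) = (45 + h)*(-⅖ + h) (G(h) = (h + 45)*(h + 2*(-⅕)) = (45 + h)*(h - ⅖) = (45 + h)*(-⅖ + h))
(-1*1480 + 3099)*(-4114 + G(-15)) = (-1*1480 + 3099)*(-4114 + (-18 + (-15)² + (223/5)*(-15))) = (-1480 + 3099)*(-4114 + (-18 + 225 - 669)) = 1619*(-4114 - 462) = 1619*(-4576) = -7408544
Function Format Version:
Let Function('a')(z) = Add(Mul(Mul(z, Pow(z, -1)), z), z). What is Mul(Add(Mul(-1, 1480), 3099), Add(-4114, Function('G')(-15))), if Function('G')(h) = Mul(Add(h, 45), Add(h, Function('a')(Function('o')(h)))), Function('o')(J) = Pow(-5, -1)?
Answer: -7408544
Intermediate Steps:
Function('o')(J) = Rational(-1, 5)
Function('a')(z) = Mul(2, z) (Function('a')(z) = Add(Mul(1, z), z) = Add(z, z) = Mul(2, z))
Function('G')(h) = Mul(Add(45, h), Add(Rational(-2, 5), h)) (Function('G')(h) = Mul(Add(h, 45), Add(h, Mul(2, Rational(-1, 5)))) = Mul(Add(45, h), Add(h, Rational(-2, 5))) = Mul(Add(45, h), Add(Rational(-2, 5), h)))
Mul(Add(Mul(-1, 1480), 3099), Add(-4114, Function('G')(-15))) = Mul(Add(Mul(-1, 1480), 3099), Add(-4114, Add(-18, Pow(-15, 2), Mul(Rational(223, 5), -15)))) = Mul(Add(-1480, 3099), Add(-4114, Add(-18, 225, -669))) = Mul(1619, Add(-4114, -462)) = Mul(1619, -4576) = -7408544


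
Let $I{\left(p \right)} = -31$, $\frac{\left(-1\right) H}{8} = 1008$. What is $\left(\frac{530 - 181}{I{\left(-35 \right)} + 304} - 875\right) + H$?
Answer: $- \frac{2439998}{273} \approx -8937.7$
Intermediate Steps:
$H = -8064$ ($H = \left(-8\right) 1008 = -8064$)
$\left(\frac{530 - 181}{I{\left(-35 \right)} + 304} - 875\right) + H = \left(\frac{530 - 181}{-31 + 304} - 875\right) - 8064 = \left(\frac{349}{273} - 875\right) - 8064 = - \frac{238526}{273} - 8064 = - \frac{2439998}{273}$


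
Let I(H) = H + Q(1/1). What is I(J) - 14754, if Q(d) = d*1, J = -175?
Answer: -14928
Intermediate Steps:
Q(d) = d
I(H) = 1 + H (I(H) = H + 1/1 = H + 1*1 = H + 1 = 1 + H)
I(J) - 14754 = (1 - 175) - 14754 = -174 - 14754 = -14928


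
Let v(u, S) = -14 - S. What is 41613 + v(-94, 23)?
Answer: 41576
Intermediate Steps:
41613 + v(-94, 23) = 41613 + (-14 - 1*23) = 41613 + (-14 - 23) = 41613 - 37 = 41576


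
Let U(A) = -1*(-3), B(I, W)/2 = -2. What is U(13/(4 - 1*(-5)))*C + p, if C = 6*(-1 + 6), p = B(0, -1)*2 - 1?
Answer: 81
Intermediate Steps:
B(I, W) = -4 (B(I, W) = 2*(-2) = -4)
U(A) = 3
p = -9 (p = -4*2 - 1 = -8 - 1 = -9)
C = 30 (C = 6*5 = 30)
U(13/(4 - 1*(-5)))*C + p = 3*30 - 9 = 90 - 9 = 81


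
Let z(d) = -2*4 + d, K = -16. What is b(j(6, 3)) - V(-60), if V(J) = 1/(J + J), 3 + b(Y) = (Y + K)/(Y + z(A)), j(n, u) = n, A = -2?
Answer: -59/120 ≈ -0.49167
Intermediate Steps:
z(d) = -8 + d
b(Y) = -3 + (-16 + Y)/(-10 + Y) (b(Y) = -3 + (Y - 16)/(Y + (-8 - 2)) = -3 + (-16 + Y)/(Y - 10) = -3 + (-16 + Y)/(-10 + Y))
V(J) = 1/(2*J)
b(j(6, 3)) - V(-60) = 2*(7 - 1*6)/(-10 + 6) - 1/(2*(-60)) = 2*(7 - 6)/(-4) - (-1)/(2*60) = 2*(-¼)*1 - 1*(-1/120) = -½ + 1/120 = -59/120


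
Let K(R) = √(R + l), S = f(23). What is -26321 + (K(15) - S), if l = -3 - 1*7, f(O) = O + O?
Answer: -26367 + √5 ≈ -26365.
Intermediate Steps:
f(O) = 2*O
S = 46 (S = 2*23 = 46)
l = -10 (l = -3 - 7 = -10)
K(R) = √(-10 + R) (K(R) = √(R - 10) = √(-10 + R))
-26321 + (K(15) - S) = -26321 + (√(-10 + 15) - 1*46) = -26321 + (√5 - 46) = -26321 + (-46 + √5) = -26367 + √5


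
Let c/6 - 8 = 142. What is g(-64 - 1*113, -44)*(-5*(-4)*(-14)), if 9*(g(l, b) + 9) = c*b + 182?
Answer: 11059720/9 ≈ 1.2289e+6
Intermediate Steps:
c = 900 (c = 48 + 6*142 = 48 + 852 = 900)
g(l, b) = 101/9 + 100*b (g(l, b) = -9 + (900*b + 182)/9 = -9 + (182 + 900*b)/9 = -9 + (182/9 + 100*b) = 101/9 + 100*b)
g(-64 - 1*113, -44)*(-5*(-4)*(-14)) = (101/9 + 100*(-44))*(-5*(-4)*(-14)) = (101/9 - 4400)*(20*(-14)) = -39499/9*(-280) = 11059720/9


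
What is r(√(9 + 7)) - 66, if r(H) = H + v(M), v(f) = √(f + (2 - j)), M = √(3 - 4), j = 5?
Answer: -62 + √(-3 + I) ≈ -61.715 + 1.7553*I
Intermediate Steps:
M = I (M = √(-1) = I ≈ 1.0*I)
v(f) = √(-3 + f) (v(f) = √(f + (2 - 1*5)) = √(f + (2 - 5)) = √(f - 3) = √(-3 + f))
r(H) = H + √(-3 + I)
r(√(9 + 7)) - 66 = (√(9 + 7) + √(-3 + I)) - 66 = (√16 + √(-3 + I)) - 66 = (4 + √(-3 + I)) - 66 = -62 + √(-3 + I)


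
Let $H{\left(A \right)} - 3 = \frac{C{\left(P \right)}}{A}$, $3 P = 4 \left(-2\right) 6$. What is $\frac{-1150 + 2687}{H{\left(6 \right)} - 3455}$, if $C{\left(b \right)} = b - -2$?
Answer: $- \frac{4611}{10363} \approx -0.44495$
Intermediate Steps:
$P = -16$ ($P = \frac{4 \left(-2\right) 6}{3} = \frac{\left(-8\right) 6}{3} = \frac{1}{3} \left(-48\right) = -16$)
$C{\left(b \right)} = 2 + b$ ($C{\left(b \right)} = b + 2 = 2 + b$)
$H{\left(A \right)} = 3 - \frac{14}{A}$ ($H{\left(A \right)} = 3 + \frac{2 - 16}{A} = 3 - \frac{14}{A}$)
$\frac{-1150 + 2687}{H{\left(6 \right)} - 3455} = \frac{-1150 + 2687}{\left(3 - \frac{14}{6}\right) - 3455} = \frac{1537}{\left(3 - \frac{7}{3}\right) - 3455} = \frac{1537}{\frac{2}{3} - 3455} = \frac{1537}{- \frac{10363}{3}} = 1537 \left(- \frac{3}{10363}\right) = - \frac{4611}{10363}$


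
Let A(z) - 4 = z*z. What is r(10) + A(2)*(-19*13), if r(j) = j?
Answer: -1966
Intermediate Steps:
A(z) = 4 + z² (A(z) = 4 + z*z = 4 + z²)
r(10) + A(2)*(-19*13) = 10 + (4 + 2²)*(-19*13) = 10 + (4 + 4)*(-247) = 10 + 8*(-247) = 10 - 1976 = -1966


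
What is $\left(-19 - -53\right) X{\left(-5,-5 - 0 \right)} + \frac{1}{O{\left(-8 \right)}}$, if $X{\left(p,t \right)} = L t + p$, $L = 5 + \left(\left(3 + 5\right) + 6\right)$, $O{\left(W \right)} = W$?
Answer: $- \frac{27201}{8} \approx -3400.1$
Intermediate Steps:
$L = 19$ ($L = 5 + \left(8 + 6\right) = 5 + 14 = 19$)
$X{\left(p,t \right)} = p + 19 t$ ($X{\left(p,t \right)} = 19 t + p = p + 19 t$)
$\left(-19 - -53\right) X{\left(-5,-5 - 0 \right)} + \frac{1}{O{\left(-8 \right)}} = \left(-19 - -53\right) \left(-5 + 19 \left(-5 - 0\right)\right) + \frac{1}{-8} = \left(-19 + 53\right) \left(-5 + 19 \left(-5 + 0\right)\right) - \frac{1}{8} = 34 \left(-5 + 19 \left(-5\right)\right) - \frac{1}{8} = 34 \left(-5 - 95\right) - \frac{1}{8} = 34 \left(-100\right) - \frac{1}{8} = -3400 - \frac{1}{8} = - \frac{27201}{8}$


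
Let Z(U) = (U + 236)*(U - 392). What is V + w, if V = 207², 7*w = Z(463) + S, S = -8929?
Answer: 340643/7 ≈ 48663.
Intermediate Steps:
Z(U) = (-392 + U)*(236 + U) (Z(U) = (236 + U)*(-392 + U) = (-392 + U)*(236 + U))
w = 40700/7 (w = ((-92512 + 463² - 156*463) - 8929)/7 = ((-92512 + 214369 - 72228) - 8929)/7 = (49629 - 8929)/7 = (⅐)*40700 = 40700/7 ≈ 5814.3)
V = 42849
V + w = 42849 + 40700/7 = 340643/7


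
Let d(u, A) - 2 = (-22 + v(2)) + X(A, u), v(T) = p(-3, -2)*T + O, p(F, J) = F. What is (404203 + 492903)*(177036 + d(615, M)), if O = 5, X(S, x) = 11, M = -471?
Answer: 158811086756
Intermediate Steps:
v(T) = 5 - 3*T (v(T) = -3*T + 5 = 5 - 3*T)
d(u, A) = -10 (d(u, A) = 2 + ((-22 + (5 - 3*2)) + 11) = 2 + ((-22 + (5 - 6)) + 11) = 2 + ((-22 - 1) + 11) = 2 + (-23 + 11) = 2 - 12 = -10)
(404203 + 492903)*(177036 + d(615, M)) = (404203 + 492903)*(177036 - 10) = 897106*177026 = 158811086756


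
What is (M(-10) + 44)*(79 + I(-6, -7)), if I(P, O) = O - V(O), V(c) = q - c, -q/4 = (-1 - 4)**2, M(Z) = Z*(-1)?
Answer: 8910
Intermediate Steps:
M(Z) = -Z
q = -100 (q = -4*(-1 - 4)**2 = -4*(-5)**2 = -4*25 = -100)
V(c) = -100 - c
I(P, O) = 100 + 2*O (I(P, O) = O - (-100 - O) = O + (100 + O) = 100 + 2*O)
(M(-10) + 44)*(79 + I(-6, -7)) = (-1*(-10) + 44)*(79 + (100 + 2*(-7))) = (10 + 44)*(79 + (100 - 14)) = 54*(79 + 86) = 54*165 = 8910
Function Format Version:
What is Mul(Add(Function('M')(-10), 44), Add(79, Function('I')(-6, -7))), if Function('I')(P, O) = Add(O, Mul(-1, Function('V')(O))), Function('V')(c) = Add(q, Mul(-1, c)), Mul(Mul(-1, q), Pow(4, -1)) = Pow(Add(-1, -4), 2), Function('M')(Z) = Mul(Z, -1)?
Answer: 8910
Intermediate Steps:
Function('M')(Z) = Mul(-1, Z)
q = -100 (q = Mul(-4, Pow(Add(-1, -4), 2)) = Mul(-4, Pow(-5, 2)) = Mul(-4, 25) = -100)
Function('V')(c) = Add(-100, Mul(-1, c))
Function('I')(P, O) = Add(100, Mul(2, O)) (Function('I')(P, O) = Add(O, Mul(-1, Add(-100, Mul(-1, O)))) = Add(O, Add(100, O)) = Add(100, Mul(2, O)))
Mul(Add(Function('M')(-10), 44), Add(79, Function('I')(-6, -7))) = Mul(Add(Mul(-1, -10), 44), Add(79, Add(100, Mul(2, -7)))) = Mul(Add(10, 44), Add(79, Add(100, -14))) = Mul(54, Add(79, 86)) = Mul(54, 165) = 8910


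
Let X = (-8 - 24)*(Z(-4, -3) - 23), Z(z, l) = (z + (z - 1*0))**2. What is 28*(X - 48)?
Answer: -38080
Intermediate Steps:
Z(z, l) = 4*z**2 (Z(z, l) = (z + (z + 0))**2 = (z + z)**2 = (2*z)**2 = 4*z**2)
X = -1312 (X = (-8 - 24)*(4*(-4)**2 - 23) = -32*(4*16 - 23) = -32*(64 - 23) = -32*41 = -1312)
28*(X - 48) = 28*(-1312 - 48) = 28*(-1360) = -38080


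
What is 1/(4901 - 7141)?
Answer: -1/2240 ≈ -0.00044643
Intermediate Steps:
1/(4901 - 7141) = 1/(-2240) = -1/2240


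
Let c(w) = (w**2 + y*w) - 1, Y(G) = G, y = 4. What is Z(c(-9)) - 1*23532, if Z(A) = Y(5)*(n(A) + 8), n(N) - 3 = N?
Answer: -23257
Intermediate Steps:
n(N) = 3 + N
c(w) = -1 + w**2 + 4*w (c(w) = (w**2 + 4*w) - 1 = -1 + w**2 + 4*w)
Z(A) = 55 + 5*A (Z(A) = 5*((3 + A) + 8) = 5*(11 + A) = 55 + 5*A)
Z(c(-9)) - 1*23532 = (55 + 5*(-1 + (-9)**2 + 4*(-9))) - 1*23532 = (55 + 5*(-1 + 81 - 36)) - 23532 = (55 + 5*44) - 23532 = (55 + 220) - 23532 = 275 - 23532 = -23257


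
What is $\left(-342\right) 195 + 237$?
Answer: $-66453$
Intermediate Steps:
$\left(-342\right) 195 + 237 = -66690 + 237 = -66453$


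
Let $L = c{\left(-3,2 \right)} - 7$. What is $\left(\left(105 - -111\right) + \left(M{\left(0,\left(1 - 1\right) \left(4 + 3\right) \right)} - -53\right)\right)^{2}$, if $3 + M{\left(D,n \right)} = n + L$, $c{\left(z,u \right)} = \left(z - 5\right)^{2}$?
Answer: $104329$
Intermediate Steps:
$c{\left(z,u \right)} = \left(-5 + z\right)^{2}$
$L = 57$ ($L = \left(-5 - 3\right)^{2} - 7 = \left(-8\right)^{2} - 7 = 64 - 7 = 57$)
$M{\left(D,n \right)} = 54 + n$ ($M{\left(D,n \right)} = -3 + \left(n + 57\right) = -3 + \left(57 + n\right) = 54 + n$)
$\left(\left(105 - -111\right) + \left(M{\left(0,\left(1 - 1\right) \left(4 + 3\right) \right)} - -53\right)\right)^{2} = \left(\left(105 - -111\right) + \left(\left(54 + \left(1 - 1\right) \left(4 + 3\right)\right) - -53\right)\right)^{2} = \left(\left(105 + 111\right) + \left(\left(54 + 0 \cdot 7\right) + 53\right)\right)^{2} = \left(216 + \left(\left(54 + 0\right) + 53\right)\right)^{2} = \left(216 + \left(54 + 53\right)\right)^{2} = \left(216 + 107\right)^{2} = 323^{2} = 104329$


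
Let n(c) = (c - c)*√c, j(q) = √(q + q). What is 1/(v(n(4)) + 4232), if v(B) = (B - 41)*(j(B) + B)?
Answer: 1/4232 ≈ 0.00023629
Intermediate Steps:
j(q) = √2*√q (j(q) = √(2*q) = √2*√q)
n(c) = 0 (n(c) = 0*√c = 0)
v(B) = (-41 + B)*(B + √2*√B) (v(B) = (B - 41)*(√2*√B + B) = (-41 + B)*(B + √2*√B))
1/(v(n(4)) + 4232) = 1/((0² - 41*0 + √2*0^(3/2) - 41*√2*√0) + 4232) = 1/((0 + 0 + √2*0 - 41*√2*0) + 4232) = 1/((0 + 0 + 0 + 0) + 4232) = 1/(0 + 4232) = 1/4232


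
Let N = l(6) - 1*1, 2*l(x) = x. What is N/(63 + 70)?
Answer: 2/133 ≈ 0.015038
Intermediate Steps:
l(x) = x/2
N = 2 (N = (1/2)*6 - 1*1 = 3 - 1 = 2)
N/(63 + 70) = 2/(63 + 70) = 2/133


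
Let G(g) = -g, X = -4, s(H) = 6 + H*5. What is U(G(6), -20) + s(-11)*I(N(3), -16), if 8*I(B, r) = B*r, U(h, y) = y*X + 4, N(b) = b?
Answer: 378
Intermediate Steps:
s(H) = 6 + 5*H
U(h, y) = 4 - 4*y (U(h, y) = y*(-4) + 4 = -4*y + 4 = 4 - 4*y)
I(B, r) = B*r/8 (I(B, r) = (B*r)/8 = B*r/8)
U(G(6), -20) + s(-11)*I(N(3), -16) = (4 - 4*(-20)) + (6 + 5*(-11))*((1/8)*3*(-16)) = (4 + 80) + (6 - 55)*(-6) = 84 - 49*(-6) = 84 + 294 = 378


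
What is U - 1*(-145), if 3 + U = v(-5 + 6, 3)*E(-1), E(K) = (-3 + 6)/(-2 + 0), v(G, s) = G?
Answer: 281/2 ≈ 140.50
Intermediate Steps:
E(K) = -3/2 (E(K) = 3/(-2) = 3*(-½) = -3/2)
U = -9/2 (U = -3 + (-5 + 6)*(-3/2) = -3 + 1*(-3/2) = -3 - 3/2 = -9/2 ≈ -4.5000)
U - 1*(-145) = -9/2 - 1*(-145) = -9/2 + 145 = 281/2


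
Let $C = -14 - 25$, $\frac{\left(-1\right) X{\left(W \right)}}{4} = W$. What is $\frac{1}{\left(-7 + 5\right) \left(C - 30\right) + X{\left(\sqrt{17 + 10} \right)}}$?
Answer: $\frac{23}{3102} + \frac{\sqrt{3}}{1551} \approx 0.0085313$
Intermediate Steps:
$X{\left(W \right)} = - 4 W$
$C = -39$ ($C = -14 - 25 = -39$)
$\frac{1}{\left(-7 + 5\right) \left(C - 30\right) + X{\left(\sqrt{17 + 10} \right)}} = \frac{1}{\left(-7 + 5\right) \left(-39 - 30\right) - 4 \sqrt{17 + 10}} = \frac{1}{\left(-2\right) \left(-69\right) - 4 \sqrt{27}} = \frac{1}{138 - 4 \cdot 3 \sqrt{3}} = \frac{1}{138 - 12 \sqrt{3}}$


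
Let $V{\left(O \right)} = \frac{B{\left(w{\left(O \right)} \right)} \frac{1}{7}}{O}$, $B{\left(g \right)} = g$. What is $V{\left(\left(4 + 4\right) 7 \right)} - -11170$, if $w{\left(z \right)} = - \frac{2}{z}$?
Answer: $\frac{122601919}{10976} \approx 11170.0$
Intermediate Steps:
$V{\left(O \right)} = - \frac{2}{7 O^{2}}$ ($V{\left(O \right)} = \frac{- \frac{2}{O} \frac{1}{7}}{O} = \frac{\left(- \frac{2}{7}\right) \frac{1}{O}}{O} = - \frac{2}{7 O^{2}}$)
$V{\left(\left(4 + 4\right) 7 \right)} - -11170 = - \frac{2}{7 \cdot 49 \left(4 + 4\right)^{2}} - -11170 = - \frac{2}{7 \cdot 3136} + 11170 = \left(- \frac{2}{7}\right) \frac{1}{3136} + 11170 = - \frac{1}{10976} + 11170 = \frac{122601919}{10976}$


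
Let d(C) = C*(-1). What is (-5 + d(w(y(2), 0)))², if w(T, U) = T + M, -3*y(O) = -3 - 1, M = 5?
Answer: 1156/9 ≈ 128.44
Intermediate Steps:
y(O) = 4/3 (y(O) = -(-3 - 1)/3 = -⅓*(-4) = 4/3)
w(T, U) = 5 + T (w(T, U) = T + 5 = 5 + T)
d(C) = -C
(-5 + d(w(y(2), 0)))² = (-5 - (5 + 4/3))² = (-5 - 1*19/3)² = (-5 - 19/3)² = (-34/3)² = 1156/9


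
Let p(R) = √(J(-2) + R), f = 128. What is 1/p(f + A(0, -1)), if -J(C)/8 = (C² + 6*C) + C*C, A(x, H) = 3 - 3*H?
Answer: √166/166 ≈ 0.077615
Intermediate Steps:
J(C) = -48*C - 16*C² (J(C) = -8*((C² + 6*C) + C*C) = -8*((C² + 6*C) + C²) = -8*(2*C² + 6*C) = -48*C - 16*C²)
p(R) = √(32 + R) (p(R) = √(-16*(-2)*(3 - 2) + R) = √(-16*(-2)*1 + R) = √(32 + R))
1/p(f + A(0, -1)) = 1/(√(32 + (128 + (3 - 3*(-1))))) = 1/(√(32 + (128 + (3 + 3)))) = 1/(√(32 + (128 + 6))) = 1/(√(32 + 134)) = 1/(√166) = √166/166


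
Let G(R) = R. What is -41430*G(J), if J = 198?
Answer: -8203140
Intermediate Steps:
-41430*G(J) = -41430/(1/198) = -41430/1/198 = -41430*198 = -8203140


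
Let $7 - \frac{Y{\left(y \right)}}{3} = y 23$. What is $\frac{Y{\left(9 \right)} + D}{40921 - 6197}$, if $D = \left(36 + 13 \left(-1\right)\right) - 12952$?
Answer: $- \frac{13529}{34724} \approx -0.38962$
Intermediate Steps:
$Y{\left(y \right)} = 21 - 69 y$ ($Y{\left(y \right)} = 21 - 3 y 23 = 21 - 3 \cdot 23 y = 21 - 69 y$)
$D = -12929$ ($D = \left(36 - 13\right) - 12952 = 23 - 12952 = -12929$)
$\frac{Y{\left(9 \right)} + D}{40921 - 6197} = \frac{\left(21 - 621\right) - 12929}{40921 - 6197} = \frac{\left(21 - 621\right) - 12929}{34724} = \left(-600 - 12929\right) \frac{1}{34724} = \left(-13529\right) \frac{1}{34724} = - \frac{13529}{34724}$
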